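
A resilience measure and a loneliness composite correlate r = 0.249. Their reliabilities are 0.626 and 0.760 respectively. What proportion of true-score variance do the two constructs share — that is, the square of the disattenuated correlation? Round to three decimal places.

Disattenuated r = 0.249 / √(0.626 × 0.760) = 0.249 / 0.6898 = 0.3610.
Shared true-score variance = 0.3610² = 0.1303 ≈ 0.130.

0.130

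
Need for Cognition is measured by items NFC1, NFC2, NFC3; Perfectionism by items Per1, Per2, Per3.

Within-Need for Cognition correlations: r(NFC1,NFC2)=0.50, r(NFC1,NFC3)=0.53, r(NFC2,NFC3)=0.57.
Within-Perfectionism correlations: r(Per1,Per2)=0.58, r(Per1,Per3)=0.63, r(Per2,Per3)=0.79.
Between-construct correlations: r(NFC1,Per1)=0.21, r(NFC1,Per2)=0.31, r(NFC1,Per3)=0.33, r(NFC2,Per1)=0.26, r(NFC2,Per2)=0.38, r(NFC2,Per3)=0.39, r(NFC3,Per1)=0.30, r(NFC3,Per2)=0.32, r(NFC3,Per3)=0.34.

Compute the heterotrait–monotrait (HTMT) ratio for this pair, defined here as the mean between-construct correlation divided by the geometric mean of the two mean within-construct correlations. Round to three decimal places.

0.529

Between-construct mean = 2.84/9 = 0.3156.
Mean within-NFC = 1.60/3 = 0.5333; mean within-Per = 2.00/3 = 0.6667.
Geometric mean = √(0.5333 × 0.6667) = 0.5963.
HTMT = 0.3156 / 0.5963 = 0.529.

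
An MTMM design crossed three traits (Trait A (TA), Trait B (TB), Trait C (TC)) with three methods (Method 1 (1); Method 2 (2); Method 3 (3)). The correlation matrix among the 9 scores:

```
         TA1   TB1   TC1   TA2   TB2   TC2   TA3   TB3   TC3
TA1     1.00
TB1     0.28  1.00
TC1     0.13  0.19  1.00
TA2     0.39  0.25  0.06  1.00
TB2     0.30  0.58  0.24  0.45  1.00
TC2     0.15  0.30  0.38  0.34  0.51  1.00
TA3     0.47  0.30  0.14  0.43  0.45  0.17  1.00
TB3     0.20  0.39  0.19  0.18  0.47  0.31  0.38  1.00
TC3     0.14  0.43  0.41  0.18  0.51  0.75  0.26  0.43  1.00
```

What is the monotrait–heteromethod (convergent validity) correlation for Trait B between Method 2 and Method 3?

Same trait (TB), different methods: r(TB2, TB3) = 0.47.

0.47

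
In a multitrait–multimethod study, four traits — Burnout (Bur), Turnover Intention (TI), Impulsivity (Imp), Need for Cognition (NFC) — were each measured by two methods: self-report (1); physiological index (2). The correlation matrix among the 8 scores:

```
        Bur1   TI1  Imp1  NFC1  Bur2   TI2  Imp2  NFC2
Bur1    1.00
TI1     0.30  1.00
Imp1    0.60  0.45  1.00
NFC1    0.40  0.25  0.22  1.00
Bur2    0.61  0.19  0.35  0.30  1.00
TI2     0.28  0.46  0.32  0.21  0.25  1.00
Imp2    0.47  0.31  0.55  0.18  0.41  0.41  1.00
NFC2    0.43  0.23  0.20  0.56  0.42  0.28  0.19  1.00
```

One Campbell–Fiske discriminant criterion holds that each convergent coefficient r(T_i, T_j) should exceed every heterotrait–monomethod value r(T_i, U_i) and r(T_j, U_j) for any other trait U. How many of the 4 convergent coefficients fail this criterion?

Checking each validity diagonal entry against its comparison values:
Bur (methods 1·2): 0.61 vs {0.30, 0.25, 0.60, 0.41, 0.40, 0.42} → pass.
TI (methods 1·2): 0.46 vs {0.30, 0.25, 0.45, 0.41, 0.25, 0.28} → pass.
Imp (methods 1·2): 0.55 vs {0.60, 0.41, 0.45, 0.41, 0.22, 0.19} → fail.
NFC (methods 1·2): 0.56 vs {0.40, 0.42, 0.25, 0.28, 0.22, 0.19} → pass.
1 of 4 fail.

1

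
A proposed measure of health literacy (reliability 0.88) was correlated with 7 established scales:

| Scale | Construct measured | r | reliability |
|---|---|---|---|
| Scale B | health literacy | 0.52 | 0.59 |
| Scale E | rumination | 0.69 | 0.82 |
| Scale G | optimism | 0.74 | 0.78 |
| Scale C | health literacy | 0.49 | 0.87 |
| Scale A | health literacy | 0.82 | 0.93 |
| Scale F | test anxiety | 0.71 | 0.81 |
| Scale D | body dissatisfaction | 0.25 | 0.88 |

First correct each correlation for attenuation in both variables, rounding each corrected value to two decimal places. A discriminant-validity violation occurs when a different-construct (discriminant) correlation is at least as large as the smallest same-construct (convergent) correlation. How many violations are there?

Disattenuated r (r / √(r_scale · r_new)):
  Scale B (conv): 0.52 / √(0.59·0.88) = 0.72
  Scale E (disc): 0.69 / √(0.82·0.88) = 0.81
  Scale G (disc): 0.74 / √(0.78·0.88) = 0.89
  Scale C (conv): 0.49 / √(0.87·0.88) = 0.56
  Scale A (conv): 0.82 / √(0.93·0.88) = 0.91
  Scale F (disc): 0.71 / √(0.81·0.88) = 0.84
  Scale D (disc): 0.25 / √(0.88·0.88) = 0.28
Smallest convergent = 0.56. Discriminant values: 0.81, 0.89, 0.84, 0.28; count ≥ 0.56 → 3.

3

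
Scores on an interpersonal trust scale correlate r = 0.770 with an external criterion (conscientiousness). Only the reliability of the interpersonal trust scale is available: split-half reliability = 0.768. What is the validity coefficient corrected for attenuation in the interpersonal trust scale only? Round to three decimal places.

Single correction: r_c = r_obs / √r_xx = 0.770 / √0.768 = 0.770 / 0.8764 ≈ 0.879.

0.879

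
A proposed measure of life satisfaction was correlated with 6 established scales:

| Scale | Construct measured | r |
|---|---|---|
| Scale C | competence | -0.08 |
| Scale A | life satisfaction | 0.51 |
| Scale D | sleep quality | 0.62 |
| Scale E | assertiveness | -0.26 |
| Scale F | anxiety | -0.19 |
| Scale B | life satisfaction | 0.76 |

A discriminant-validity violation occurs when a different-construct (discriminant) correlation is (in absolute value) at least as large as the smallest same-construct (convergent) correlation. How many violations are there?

1

Convergent (same construct = life satisfaction): Scale A, Scale B.
Smallest convergent = 0.51. Discriminant |r|: 0.08, 0.62, 0.26, 0.19; count ≥ 0.51 → 1.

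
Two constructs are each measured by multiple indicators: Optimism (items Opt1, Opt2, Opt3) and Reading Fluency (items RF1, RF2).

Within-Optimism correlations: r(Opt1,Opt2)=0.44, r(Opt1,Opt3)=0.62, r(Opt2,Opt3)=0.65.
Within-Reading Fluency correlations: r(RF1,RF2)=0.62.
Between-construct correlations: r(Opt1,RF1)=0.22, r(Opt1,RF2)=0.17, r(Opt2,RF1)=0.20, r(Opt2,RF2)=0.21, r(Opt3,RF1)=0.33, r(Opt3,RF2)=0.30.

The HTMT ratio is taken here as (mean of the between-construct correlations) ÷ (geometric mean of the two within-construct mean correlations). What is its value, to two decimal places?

0.40

Mean between = 1.43/6 = 0.2383.
Mean within-Opt = 1.71/3 = 0.5700; mean within-RF = 0.62/1 = 0.6200.
Geometric mean = √(0.5700 × 0.6200) = 0.5945.
HTMT = 0.2383 / 0.5945 = 0.40.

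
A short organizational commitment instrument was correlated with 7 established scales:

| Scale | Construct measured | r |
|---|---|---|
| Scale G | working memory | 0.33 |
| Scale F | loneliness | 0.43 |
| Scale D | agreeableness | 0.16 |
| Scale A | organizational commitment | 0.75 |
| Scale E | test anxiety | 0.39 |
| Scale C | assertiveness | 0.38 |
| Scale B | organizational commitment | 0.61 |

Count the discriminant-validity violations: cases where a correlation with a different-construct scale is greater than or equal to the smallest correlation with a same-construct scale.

0

Convergent (same construct = organizational commitment): Scale A, Scale B.
Smallest convergent = 0.61. Discriminant values: 0.33, 0.43, 0.16, 0.39, 0.38; count ≥ 0.61 → 0.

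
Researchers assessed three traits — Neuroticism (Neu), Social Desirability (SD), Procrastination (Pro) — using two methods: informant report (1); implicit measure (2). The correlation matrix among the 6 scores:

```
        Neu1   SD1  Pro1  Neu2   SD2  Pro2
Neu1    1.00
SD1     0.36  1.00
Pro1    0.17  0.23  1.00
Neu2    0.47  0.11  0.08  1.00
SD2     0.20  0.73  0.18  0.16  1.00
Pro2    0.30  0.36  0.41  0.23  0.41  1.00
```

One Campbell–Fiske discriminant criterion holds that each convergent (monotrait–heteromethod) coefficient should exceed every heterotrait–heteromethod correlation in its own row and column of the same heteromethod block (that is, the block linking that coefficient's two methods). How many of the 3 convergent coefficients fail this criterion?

Convergent coefficients and their comparison sets:
Neu (methods 1·2): 0.47 vs {0.20, 0.11, 0.30, 0.08} → pass.
SD (methods 1·2): 0.73 vs {0.11, 0.20, 0.36, 0.18} → pass.
Pro (methods 1·2): 0.41 vs {0.08, 0.30, 0.18, 0.36} → pass.
0 of 3 fail.

0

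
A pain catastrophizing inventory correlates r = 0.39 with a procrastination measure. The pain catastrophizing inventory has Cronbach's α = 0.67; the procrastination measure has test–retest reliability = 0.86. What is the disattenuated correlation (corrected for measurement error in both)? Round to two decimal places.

r_true = r_obs / √(r_xx · r_yy) = 0.39 / √(0.67 × 0.86) = 0.39 / √0.5762 = 0.39 / 0.7591 ≈ 0.51.

0.51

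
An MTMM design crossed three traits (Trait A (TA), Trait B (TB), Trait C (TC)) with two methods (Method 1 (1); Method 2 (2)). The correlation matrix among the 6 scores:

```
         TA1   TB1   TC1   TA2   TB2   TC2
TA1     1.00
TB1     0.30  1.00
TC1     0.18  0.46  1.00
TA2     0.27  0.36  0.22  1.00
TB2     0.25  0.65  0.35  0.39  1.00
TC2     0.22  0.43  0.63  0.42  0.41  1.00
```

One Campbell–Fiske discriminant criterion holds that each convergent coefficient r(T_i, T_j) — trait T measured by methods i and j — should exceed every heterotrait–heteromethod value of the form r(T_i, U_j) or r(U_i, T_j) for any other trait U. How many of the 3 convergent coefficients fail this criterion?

1

Each convergent coefficient versus the relevant comparison correlations:
TA (methods 1·2): 0.27 vs {0.25, 0.36, 0.22, 0.22} → fail.
TB (methods 1·2): 0.65 vs {0.36, 0.25, 0.43, 0.35} → pass.
TC (methods 1·2): 0.63 vs {0.22, 0.22, 0.35, 0.43} → pass.
1 of 3 fail.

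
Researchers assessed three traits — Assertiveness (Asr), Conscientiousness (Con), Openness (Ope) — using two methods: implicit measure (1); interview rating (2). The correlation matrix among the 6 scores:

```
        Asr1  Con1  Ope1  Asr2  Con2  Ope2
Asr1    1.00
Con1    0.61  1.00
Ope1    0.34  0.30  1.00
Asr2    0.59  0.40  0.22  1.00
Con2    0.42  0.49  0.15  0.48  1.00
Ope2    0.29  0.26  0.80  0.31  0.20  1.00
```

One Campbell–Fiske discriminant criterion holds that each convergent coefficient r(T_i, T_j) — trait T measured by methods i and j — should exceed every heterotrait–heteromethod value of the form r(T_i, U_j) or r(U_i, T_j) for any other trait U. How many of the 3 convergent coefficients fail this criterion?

Each convergent coefficient versus the relevant comparison correlations:
Asr (methods 1·2): 0.59 vs {0.42, 0.40, 0.29, 0.22} → pass.
Con (methods 1·2): 0.49 vs {0.40, 0.42, 0.26, 0.15} → pass.
Ope (methods 1·2): 0.80 vs {0.22, 0.29, 0.15, 0.26} → pass.
0 of 3 fail.

0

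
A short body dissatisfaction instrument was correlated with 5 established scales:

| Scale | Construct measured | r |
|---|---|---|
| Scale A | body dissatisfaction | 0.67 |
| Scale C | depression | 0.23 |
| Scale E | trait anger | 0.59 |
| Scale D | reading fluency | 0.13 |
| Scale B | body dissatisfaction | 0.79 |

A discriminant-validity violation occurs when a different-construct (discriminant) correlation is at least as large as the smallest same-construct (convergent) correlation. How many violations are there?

0

Convergent (same construct = body dissatisfaction): Scale A, Scale B.
Smallest convergent = 0.67. Discriminant values: 0.23, 0.59, 0.13; count ≥ 0.67 → 0.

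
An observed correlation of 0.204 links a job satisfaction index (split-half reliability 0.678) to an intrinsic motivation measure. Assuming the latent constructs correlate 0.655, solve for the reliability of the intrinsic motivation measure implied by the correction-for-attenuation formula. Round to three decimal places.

0.143

r_true = r_obs / √(r_xx · r_yy) ⇒ 0.655 = 0.204 / √(0.678 · r_yy).
√(0.678 · r_yy) = 0.204 / 0.655 = 0.3115; 0.678 · r_yy = 0.0970; r_yy = 0.0970 / 0.678 ≈ 0.143.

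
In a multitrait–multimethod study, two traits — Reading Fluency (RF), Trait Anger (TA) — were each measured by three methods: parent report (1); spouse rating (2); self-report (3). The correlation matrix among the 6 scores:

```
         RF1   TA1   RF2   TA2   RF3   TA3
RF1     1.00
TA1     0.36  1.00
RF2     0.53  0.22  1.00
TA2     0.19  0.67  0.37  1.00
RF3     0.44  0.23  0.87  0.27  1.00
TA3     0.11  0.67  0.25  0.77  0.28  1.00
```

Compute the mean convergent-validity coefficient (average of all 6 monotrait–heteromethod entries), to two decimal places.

0.66

Convergent values: 0.53, 0.44, 0.87, 0.67, 0.67, 0.77; mean = 3.95/6 = 0.66.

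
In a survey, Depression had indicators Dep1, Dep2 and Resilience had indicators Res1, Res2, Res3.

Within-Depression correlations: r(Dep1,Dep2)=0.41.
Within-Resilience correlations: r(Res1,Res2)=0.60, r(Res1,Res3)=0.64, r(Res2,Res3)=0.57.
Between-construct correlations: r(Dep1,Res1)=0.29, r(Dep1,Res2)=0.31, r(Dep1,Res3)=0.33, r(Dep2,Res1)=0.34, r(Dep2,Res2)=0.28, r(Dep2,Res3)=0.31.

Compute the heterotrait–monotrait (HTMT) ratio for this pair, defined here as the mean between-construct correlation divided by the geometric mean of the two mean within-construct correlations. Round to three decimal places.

0.623

Mean heterotrait r = 1.86/6 = 0.3100.
Mean within-Dep = 0.41/1 = 0.4100; mean within-Res = 1.81/3 = 0.6033.
Geometric mean = √(0.4100 × 0.6033) = 0.4973.
HTMT = 0.3100 / 0.4973 = 0.623.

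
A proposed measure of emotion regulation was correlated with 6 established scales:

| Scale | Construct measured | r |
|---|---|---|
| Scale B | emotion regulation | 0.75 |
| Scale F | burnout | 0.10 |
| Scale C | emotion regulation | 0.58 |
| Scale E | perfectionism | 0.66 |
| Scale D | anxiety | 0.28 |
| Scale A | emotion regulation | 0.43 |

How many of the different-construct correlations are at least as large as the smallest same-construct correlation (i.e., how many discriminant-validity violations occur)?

1

Convergent (same construct = emotion regulation): Scale B, Scale C, Scale A.
Smallest convergent = 0.43. Discriminant values: 0.10, 0.66, 0.28; count ≥ 0.43 → 1.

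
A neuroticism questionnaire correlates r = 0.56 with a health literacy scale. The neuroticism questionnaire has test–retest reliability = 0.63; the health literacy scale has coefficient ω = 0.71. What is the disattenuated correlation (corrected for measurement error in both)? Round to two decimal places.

r_true = r_obs / √(r_xx · r_yy) = 0.56 / √(0.63 × 0.71) = 0.56 / √0.4473 = 0.56 / 0.6688 ≈ 0.84.

0.84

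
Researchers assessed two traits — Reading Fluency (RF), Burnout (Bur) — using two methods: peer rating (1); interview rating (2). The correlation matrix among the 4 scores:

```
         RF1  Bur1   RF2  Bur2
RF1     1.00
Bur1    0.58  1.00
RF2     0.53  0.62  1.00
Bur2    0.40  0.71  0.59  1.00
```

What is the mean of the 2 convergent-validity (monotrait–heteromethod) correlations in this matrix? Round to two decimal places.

Convergent values: 0.53, 0.71; mean = 1.24/2 = 0.62.

0.62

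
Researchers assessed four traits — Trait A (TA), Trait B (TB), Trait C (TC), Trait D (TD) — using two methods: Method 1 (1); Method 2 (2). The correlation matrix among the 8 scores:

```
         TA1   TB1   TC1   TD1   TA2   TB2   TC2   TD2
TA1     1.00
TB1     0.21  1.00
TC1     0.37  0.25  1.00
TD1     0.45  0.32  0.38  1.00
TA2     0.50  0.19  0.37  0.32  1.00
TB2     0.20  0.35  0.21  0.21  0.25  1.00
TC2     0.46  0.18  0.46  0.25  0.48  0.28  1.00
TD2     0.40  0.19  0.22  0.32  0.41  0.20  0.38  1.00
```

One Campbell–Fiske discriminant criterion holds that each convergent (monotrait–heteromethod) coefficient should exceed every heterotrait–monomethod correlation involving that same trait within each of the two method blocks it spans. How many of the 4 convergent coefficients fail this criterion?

Each convergent coefficient versus the relevant comparison correlations:
TA (methods 1·2): 0.50 vs {0.21, 0.25, 0.37, 0.48, 0.45, 0.41} → pass.
TB (methods 1·2): 0.35 vs {0.21, 0.25, 0.25, 0.28, 0.32, 0.20} → pass.
TC (methods 1·2): 0.46 vs {0.37, 0.48, 0.25, 0.28, 0.38, 0.38} → fail.
TD (methods 1·2): 0.32 vs {0.45, 0.41, 0.32, 0.20, 0.38, 0.38} → fail.
2 of 4 fail.

2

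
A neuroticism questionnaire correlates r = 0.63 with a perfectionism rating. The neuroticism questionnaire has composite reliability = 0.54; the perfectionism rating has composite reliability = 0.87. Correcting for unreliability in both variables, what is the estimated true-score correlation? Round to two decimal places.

0.92

r_true = r_obs / √(r_xx · r_yy) = 0.63 / √(0.54 × 0.87) = 0.63 / √0.4698 = 0.63 / 0.6854 ≈ 0.92.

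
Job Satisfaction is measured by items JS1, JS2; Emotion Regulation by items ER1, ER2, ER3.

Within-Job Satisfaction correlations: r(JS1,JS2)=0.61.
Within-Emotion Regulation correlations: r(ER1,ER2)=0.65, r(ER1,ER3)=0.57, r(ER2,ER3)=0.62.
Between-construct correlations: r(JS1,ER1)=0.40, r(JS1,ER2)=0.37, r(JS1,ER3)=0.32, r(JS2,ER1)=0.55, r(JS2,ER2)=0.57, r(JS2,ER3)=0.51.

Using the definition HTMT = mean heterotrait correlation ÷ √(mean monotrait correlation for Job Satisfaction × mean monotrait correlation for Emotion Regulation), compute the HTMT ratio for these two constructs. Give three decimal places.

Mean heterotrait r = 2.72/6 = 0.4533.
Mean within-JS = 0.61/1 = 0.6100; mean within-ER = 1.84/3 = 0.6133.
Geometric mean = √(0.6100 × 0.6133) = 0.6116.
HTMT = 0.4533 / 0.6116 = 0.741.

0.741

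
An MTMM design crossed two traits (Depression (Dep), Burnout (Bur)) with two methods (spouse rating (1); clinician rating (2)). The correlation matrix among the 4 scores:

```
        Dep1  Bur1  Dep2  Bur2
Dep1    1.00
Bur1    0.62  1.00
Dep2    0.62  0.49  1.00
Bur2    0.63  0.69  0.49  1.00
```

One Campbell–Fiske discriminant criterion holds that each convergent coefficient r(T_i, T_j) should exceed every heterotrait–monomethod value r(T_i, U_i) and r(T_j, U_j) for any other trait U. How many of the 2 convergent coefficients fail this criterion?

1

Checking each validity diagonal entry against its comparison values:
Dep (methods 1·2): 0.62 vs {0.62, 0.49} → fail.
Bur (methods 1·2): 0.69 vs {0.62, 0.49} → pass.
1 of 2 fail.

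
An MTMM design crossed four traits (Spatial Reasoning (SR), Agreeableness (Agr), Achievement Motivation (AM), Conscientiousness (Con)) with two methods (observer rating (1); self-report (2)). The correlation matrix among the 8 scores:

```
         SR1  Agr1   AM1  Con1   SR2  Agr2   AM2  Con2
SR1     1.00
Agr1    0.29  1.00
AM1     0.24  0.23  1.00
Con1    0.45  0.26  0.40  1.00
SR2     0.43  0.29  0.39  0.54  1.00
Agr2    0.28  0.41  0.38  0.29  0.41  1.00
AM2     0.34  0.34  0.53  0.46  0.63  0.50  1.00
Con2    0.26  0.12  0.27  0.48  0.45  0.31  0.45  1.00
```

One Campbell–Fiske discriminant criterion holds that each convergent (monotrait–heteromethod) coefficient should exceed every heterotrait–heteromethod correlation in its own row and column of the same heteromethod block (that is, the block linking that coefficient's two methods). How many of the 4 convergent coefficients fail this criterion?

Each convergent coefficient versus the relevant comparison correlations:
SR (methods 1·2): 0.43 vs {0.28, 0.29, 0.34, 0.39, 0.26, 0.54} → fail.
Agr (methods 1·2): 0.41 vs {0.29, 0.28, 0.34, 0.38, 0.12, 0.29} → pass.
AM (methods 1·2): 0.53 vs {0.39, 0.34, 0.38, 0.34, 0.27, 0.46} → pass.
Con (methods 1·2): 0.48 vs {0.54, 0.26, 0.29, 0.12, 0.46, 0.27} → fail.
2 of 4 fail.

2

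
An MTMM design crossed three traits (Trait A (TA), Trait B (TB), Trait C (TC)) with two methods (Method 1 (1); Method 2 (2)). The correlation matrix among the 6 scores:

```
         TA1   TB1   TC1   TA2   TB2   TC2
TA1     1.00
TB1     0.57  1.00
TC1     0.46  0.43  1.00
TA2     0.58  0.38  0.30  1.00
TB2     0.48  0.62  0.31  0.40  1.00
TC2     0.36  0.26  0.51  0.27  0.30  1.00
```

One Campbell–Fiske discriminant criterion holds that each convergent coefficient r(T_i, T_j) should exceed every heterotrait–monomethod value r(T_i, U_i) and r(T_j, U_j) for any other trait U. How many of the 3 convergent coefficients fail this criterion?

Convergent coefficients and their comparison sets:
TA (methods 1·2): 0.58 vs {0.57, 0.40, 0.46, 0.27} → pass.
TB (methods 1·2): 0.62 vs {0.57, 0.40, 0.43, 0.30} → pass.
TC (methods 1·2): 0.51 vs {0.46, 0.27, 0.43, 0.30} → pass.
0 of 3 fail.

0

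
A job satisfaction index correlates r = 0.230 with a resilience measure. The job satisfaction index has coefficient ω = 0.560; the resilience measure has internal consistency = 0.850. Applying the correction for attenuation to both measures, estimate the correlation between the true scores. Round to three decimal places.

0.333

r_true = r_obs / √(r_xx · r_yy) = 0.230 / √(0.560 × 0.850) = 0.230 / √0.476000 = 0.230 / 0.6899 ≈ 0.333.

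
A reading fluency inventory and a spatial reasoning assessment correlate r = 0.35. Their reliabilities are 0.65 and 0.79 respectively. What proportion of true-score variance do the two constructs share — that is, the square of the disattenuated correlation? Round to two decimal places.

Disattenuated r = 0.35 / √(0.65 × 0.79) = 0.35 / 0.7166 = 0.4884.
Shared true-score variance = 0.4884² = 0.2385 ≈ 0.24.

0.24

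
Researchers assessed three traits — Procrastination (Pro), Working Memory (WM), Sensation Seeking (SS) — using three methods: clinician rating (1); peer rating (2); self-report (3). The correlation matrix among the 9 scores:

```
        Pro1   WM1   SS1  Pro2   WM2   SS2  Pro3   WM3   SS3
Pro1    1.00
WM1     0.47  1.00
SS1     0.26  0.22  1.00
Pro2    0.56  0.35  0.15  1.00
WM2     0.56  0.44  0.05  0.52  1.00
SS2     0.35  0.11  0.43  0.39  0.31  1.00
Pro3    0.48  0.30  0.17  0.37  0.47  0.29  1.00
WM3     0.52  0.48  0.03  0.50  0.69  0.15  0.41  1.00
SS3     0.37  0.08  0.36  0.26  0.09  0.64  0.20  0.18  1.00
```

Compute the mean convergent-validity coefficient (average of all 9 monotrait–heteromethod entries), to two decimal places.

Convergent values: 0.56, 0.48, 0.37, 0.44, 0.48, 0.69, 0.43, 0.36, 0.64; mean = 4.45/9 = 0.49.

0.49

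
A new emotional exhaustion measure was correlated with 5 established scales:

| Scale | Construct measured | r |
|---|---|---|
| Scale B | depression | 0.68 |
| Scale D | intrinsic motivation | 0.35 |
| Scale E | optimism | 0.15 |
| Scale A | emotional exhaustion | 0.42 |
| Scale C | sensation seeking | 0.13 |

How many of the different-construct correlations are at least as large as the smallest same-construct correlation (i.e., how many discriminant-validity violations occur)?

Convergent (same construct = emotional exhaustion): Scale A.
Smallest convergent = 0.42. Discriminant values: 0.68, 0.35, 0.15, 0.13; count ≥ 0.42 → 1.

1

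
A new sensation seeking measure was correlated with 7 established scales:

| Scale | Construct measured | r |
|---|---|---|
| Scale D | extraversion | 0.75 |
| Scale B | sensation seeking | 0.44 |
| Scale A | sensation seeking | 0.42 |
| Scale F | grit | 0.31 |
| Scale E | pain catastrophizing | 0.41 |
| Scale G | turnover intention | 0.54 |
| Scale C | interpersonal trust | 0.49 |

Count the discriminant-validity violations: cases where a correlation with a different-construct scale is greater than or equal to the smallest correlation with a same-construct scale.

Convergent (same construct = sensation seeking): Scale B, Scale A.
Smallest convergent = 0.42. Discriminant values: 0.75, 0.31, 0.41, 0.54, 0.49; count ≥ 0.42 → 3.

3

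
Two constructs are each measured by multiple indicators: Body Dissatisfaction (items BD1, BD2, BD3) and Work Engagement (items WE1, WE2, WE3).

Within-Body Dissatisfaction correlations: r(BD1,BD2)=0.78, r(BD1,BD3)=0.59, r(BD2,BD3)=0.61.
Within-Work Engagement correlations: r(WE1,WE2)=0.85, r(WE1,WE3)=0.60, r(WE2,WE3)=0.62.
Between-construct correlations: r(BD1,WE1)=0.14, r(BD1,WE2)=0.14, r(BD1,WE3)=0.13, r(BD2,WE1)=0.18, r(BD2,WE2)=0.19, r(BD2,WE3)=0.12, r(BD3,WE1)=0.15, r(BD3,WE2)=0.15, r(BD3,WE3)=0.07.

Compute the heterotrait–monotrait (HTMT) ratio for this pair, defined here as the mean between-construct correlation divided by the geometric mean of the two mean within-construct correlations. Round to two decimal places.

Mean between = 1.27/9 = 0.1411.
Mean within-BD = 1.98/3 = 0.6600; mean within-WE = 2.07/3 = 0.6900.
Geometric mean = √(0.6600 × 0.6900) = 0.6748.
HTMT = 0.1411 / 0.6748 = 0.21.

0.21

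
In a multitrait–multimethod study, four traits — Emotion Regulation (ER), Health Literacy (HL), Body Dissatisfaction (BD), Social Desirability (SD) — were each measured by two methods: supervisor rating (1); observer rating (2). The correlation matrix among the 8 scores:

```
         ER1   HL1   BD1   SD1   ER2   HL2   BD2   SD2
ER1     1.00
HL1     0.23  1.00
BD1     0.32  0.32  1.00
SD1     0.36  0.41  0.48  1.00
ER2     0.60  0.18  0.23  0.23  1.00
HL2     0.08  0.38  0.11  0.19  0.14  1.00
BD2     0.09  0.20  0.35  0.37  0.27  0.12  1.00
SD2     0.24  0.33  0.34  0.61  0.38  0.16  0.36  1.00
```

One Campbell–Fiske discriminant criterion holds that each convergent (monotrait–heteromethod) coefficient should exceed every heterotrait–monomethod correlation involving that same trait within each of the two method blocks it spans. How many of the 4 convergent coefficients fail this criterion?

2

Checking each validity diagonal entry against its comparison values:
ER (methods 1·2): 0.60 vs {0.23, 0.14, 0.32, 0.27, 0.36, 0.38} → pass.
HL (methods 1·2): 0.38 vs {0.23, 0.14, 0.32, 0.12, 0.41, 0.16} → fail.
BD (methods 1·2): 0.35 vs {0.32, 0.27, 0.32, 0.12, 0.48, 0.36} → fail.
SD (methods 1·2): 0.61 vs {0.36, 0.38, 0.41, 0.16, 0.48, 0.36} → pass.
2 of 4 fail.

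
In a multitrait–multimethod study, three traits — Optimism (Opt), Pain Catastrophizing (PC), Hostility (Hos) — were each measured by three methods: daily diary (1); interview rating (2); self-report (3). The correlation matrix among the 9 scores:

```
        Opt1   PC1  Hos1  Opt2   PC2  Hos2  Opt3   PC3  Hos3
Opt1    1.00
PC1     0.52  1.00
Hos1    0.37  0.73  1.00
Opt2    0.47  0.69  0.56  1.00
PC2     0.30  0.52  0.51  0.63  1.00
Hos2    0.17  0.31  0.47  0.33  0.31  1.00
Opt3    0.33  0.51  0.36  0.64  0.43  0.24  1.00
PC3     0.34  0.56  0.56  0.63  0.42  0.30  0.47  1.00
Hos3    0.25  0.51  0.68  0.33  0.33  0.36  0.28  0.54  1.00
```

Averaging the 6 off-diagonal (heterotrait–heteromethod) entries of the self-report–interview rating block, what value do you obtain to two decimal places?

0.38

HTHM values (method 3 × method 2): 0.43, 0.24, 0.63, 0.30, 0.33, 0.33; mean = 2.26/6 = 0.38.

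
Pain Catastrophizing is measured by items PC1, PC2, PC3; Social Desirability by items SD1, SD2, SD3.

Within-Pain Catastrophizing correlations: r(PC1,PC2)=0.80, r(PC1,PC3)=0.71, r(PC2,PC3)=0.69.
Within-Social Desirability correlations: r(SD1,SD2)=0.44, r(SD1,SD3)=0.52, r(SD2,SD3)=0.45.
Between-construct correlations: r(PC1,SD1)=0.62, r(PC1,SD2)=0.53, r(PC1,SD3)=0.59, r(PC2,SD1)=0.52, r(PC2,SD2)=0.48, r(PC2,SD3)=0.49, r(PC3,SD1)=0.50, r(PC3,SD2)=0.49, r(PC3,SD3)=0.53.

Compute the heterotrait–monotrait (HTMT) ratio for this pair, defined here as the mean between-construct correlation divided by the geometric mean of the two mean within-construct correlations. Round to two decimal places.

0.90

Mean between = 4.75/9 = 0.5278.
Mean within-PC = 2.20/3 = 0.7333; mean within-SD = 1.41/3 = 0.4700.
Geometric mean = √(0.7333 × 0.4700) = 0.5871.
HTMT = 0.5278 / 0.5871 = 0.90.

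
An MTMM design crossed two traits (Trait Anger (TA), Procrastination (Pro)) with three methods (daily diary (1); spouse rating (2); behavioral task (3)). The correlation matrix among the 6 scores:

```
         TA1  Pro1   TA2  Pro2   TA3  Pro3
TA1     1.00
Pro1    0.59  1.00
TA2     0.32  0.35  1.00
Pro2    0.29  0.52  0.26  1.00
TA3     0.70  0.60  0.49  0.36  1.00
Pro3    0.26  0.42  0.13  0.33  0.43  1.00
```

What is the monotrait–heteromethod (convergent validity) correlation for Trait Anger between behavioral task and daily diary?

0.70

Same trait (TA), different methods: r(TA3, TA1) = 0.70.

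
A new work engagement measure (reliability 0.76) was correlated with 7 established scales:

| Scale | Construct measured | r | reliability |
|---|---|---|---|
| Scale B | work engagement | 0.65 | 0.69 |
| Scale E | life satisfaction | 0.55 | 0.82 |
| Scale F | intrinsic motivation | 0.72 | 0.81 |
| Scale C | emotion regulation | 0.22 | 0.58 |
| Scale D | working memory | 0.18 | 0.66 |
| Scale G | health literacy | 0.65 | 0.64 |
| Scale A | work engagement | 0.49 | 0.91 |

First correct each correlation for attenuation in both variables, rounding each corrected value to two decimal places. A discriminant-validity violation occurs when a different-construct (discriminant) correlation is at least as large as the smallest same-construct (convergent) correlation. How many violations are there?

3

Disattenuated r (r / √(r_scale · r_new)):
  Scale B (conv): 0.65 / √(0.69·0.76) = 0.90
  Scale E (disc): 0.55 / √(0.82·0.76) = 0.70
  Scale F (disc): 0.72 / √(0.81·0.76) = 0.92
  Scale C (disc): 0.22 / √(0.58·0.76) = 0.33
  Scale D (disc): 0.18 / √(0.66·0.76) = 0.25
  Scale G (disc): 0.65 / √(0.64·0.76) = 0.93
  Scale A (conv): 0.49 / √(0.91·0.76) = 0.59
Smallest convergent = 0.59. Discriminant values: 0.70, 0.92, 0.33, 0.25, 0.93; count ≥ 0.59 → 3.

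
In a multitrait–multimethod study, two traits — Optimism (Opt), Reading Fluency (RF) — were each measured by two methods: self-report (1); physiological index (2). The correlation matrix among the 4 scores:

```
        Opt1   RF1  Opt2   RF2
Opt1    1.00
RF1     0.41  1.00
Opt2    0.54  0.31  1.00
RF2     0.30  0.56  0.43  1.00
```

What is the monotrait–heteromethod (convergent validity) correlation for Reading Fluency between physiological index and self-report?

0.56

Same trait (RF), different methods: r(RF2, RF1) = 0.56.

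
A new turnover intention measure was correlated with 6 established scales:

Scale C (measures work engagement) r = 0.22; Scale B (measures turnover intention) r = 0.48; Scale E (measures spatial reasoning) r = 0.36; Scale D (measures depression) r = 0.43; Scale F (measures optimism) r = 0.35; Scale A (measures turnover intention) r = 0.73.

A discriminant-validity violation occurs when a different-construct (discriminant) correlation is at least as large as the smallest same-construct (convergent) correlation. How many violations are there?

0

Convergent (same construct = turnover intention): Scale B, Scale A.
Smallest convergent = 0.48. Discriminant values: 0.22, 0.36, 0.43, 0.35; count ≥ 0.48 → 0.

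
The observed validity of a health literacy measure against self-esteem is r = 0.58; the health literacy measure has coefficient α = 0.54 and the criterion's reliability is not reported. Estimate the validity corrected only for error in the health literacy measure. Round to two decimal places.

0.79

Single correction: r_c = r_obs / √r_xx = 0.58 / √0.54 = 0.58 / 0.7348 ≈ 0.79.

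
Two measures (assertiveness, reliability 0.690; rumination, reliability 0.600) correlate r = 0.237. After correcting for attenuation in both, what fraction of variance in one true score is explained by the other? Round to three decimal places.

0.136

Disattenuated r = 0.237 / √(0.690 × 0.600) = 0.237 / 0.6434 = 0.3684.
Shared true-score variance = 0.3684² = 0.1357 ≈ 0.136.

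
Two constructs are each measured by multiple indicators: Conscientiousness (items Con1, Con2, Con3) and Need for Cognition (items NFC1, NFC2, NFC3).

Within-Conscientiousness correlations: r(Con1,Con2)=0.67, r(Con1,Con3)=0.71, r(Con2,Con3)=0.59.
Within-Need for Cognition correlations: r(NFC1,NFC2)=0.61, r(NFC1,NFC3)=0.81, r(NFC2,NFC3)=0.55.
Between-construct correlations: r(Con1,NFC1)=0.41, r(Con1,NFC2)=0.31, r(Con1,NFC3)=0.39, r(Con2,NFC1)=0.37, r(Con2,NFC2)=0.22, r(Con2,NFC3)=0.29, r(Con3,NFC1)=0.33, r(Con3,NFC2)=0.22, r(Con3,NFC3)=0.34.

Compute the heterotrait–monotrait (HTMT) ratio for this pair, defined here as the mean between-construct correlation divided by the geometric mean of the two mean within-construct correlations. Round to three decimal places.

0.487

Mean between = 2.88/9 = 0.3200.
Mean within-Con = 1.97/3 = 0.6567; mean within-NFC = 1.97/3 = 0.6567.
Geometric mean = √(0.6567 × 0.6567) = 0.6567.
HTMT = 0.3200 / 0.6567 = 0.487.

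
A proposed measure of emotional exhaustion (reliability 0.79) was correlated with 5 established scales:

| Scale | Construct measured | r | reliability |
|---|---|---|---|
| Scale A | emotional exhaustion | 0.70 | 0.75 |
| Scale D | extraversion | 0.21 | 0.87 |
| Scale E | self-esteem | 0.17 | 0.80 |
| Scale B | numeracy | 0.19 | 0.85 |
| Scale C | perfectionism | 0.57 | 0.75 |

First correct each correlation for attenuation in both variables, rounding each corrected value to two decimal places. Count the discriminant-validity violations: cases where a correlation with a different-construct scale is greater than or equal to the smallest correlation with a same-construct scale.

Disattenuated r (r / √(r_scale · r_new)):
  Scale A (conv): 0.70 / √(0.75·0.79) = 0.91
  Scale D (disc): 0.21 / √(0.87·0.79) = 0.25
  Scale E (disc): 0.17 / √(0.80·0.79) = 0.21
  Scale B (disc): 0.19 / √(0.85·0.79) = 0.23
  Scale C (disc): 0.57 / √(0.75·0.79) = 0.74
Smallest convergent = 0.91. Discriminant values: 0.25, 0.21, 0.23, 0.74; count ≥ 0.91 → 0.

0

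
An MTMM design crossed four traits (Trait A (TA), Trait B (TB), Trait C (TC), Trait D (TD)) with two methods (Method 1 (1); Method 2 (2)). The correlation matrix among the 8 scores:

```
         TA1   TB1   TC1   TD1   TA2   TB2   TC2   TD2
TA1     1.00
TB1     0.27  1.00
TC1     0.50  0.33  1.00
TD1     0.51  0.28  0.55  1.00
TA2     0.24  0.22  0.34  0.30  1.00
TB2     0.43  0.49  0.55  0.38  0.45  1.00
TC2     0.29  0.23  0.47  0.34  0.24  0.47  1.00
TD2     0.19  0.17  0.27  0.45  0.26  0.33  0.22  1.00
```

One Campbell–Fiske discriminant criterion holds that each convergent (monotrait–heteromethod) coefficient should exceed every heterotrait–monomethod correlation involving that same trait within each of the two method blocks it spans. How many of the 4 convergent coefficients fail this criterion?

3

Convergent coefficients and their comparison sets:
TA (methods 1·2): 0.24 vs {0.27, 0.45, 0.50, 0.24, 0.51, 0.26} → fail.
TB (methods 1·2): 0.49 vs {0.27, 0.45, 0.33, 0.47, 0.28, 0.33} → pass.
TC (methods 1·2): 0.47 vs {0.50, 0.24, 0.33, 0.47, 0.55, 0.22} → fail.
TD (methods 1·2): 0.45 vs {0.51, 0.26, 0.28, 0.33, 0.55, 0.22} → fail.
3 of 4 fail.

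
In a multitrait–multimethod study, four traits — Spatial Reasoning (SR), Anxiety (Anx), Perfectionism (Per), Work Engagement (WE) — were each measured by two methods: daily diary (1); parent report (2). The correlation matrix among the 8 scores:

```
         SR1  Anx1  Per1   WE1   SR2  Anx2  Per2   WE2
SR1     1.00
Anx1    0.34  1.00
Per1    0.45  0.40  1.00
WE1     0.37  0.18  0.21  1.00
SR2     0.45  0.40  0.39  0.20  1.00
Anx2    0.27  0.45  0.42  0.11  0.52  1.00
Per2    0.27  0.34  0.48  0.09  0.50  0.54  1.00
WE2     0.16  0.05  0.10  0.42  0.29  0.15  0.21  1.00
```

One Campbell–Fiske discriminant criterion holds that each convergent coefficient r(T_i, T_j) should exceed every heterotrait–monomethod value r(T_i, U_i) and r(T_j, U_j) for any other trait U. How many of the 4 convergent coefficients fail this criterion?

Convergent coefficients and their comparison sets:
SR (methods 1·2): 0.45 vs {0.34, 0.52, 0.45, 0.50, 0.37, 0.29} → fail.
Anx (methods 1·2): 0.45 vs {0.34, 0.52, 0.40, 0.54, 0.18, 0.15} → fail.
Per (methods 1·2): 0.48 vs {0.45, 0.50, 0.40, 0.54, 0.21, 0.21} → fail.
WE (methods 1·2): 0.42 vs {0.37, 0.29, 0.18, 0.15, 0.21, 0.21} → pass.
3 of 4 fail.

3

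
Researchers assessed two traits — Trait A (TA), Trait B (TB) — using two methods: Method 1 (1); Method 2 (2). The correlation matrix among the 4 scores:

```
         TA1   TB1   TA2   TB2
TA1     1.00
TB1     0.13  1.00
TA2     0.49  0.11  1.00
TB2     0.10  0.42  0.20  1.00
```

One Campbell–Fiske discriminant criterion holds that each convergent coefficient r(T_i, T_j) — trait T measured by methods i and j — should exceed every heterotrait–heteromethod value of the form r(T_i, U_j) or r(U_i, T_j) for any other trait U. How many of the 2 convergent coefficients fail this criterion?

Each convergent coefficient versus the relevant comparison correlations:
TA (methods 1·2): 0.49 vs {0.10, 0.11} → pass.
TB (methods 1·2): 0.42 vs {0.11, 0.10} → pass.
0 of 2 fail.

0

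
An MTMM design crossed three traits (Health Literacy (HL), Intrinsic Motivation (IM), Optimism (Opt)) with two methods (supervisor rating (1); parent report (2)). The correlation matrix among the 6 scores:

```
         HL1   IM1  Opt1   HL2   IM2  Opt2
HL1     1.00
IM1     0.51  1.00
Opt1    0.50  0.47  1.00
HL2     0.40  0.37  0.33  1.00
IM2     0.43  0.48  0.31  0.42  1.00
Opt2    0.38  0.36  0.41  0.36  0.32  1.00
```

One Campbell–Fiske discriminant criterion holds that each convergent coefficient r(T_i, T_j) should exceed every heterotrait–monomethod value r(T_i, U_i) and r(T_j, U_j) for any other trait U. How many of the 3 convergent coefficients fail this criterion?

3

Checking each validity diagonal entry against its comparison values:
HL (methods 1·2): 0.40 vs {0.51, 0.42, 0.50, 0.36} → fail.
IM (methods 1·2): 0.48 vs {0.51, 0.42, 0.47, 0.32} → fail.
Opt (methods 1·2): 0.41 vs {0.50, 0.36, 0.47, 0.32} → fail.
3 of 3 fail.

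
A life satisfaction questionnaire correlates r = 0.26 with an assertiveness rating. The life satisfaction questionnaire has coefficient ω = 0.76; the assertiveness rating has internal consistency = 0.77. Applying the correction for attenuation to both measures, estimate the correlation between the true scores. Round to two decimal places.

0.34

r_true = r_obs / √(r_xx · r_yy) = 0.26 / √(0.76 × 0.77) = 0.26 / √0.5852 = 0.26 / 0.7650 ≈ 0.34.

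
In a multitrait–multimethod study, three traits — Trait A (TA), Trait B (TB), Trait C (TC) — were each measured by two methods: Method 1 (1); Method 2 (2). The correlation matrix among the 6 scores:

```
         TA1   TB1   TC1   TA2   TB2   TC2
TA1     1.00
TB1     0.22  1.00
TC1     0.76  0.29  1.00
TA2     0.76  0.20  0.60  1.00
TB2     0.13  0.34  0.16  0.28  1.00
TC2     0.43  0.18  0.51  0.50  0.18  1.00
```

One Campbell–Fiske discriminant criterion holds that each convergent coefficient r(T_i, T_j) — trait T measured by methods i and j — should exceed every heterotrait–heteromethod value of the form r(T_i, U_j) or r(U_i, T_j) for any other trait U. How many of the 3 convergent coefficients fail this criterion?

Checking each validity diagonal entry against its comparison values:
TA (methods 1·2): 0.76 vs {0.13, 0.20, 0.43, 0.60} → pass.
TB (methods 1·2): 0.34 vs {0.20, 0.13, 0.18, 0.16} → pass.
TC (methods 1·2): 0.51 vs {0.60, 0.43, 0.16, 0.18} → fail.
1 of 3 fail.

1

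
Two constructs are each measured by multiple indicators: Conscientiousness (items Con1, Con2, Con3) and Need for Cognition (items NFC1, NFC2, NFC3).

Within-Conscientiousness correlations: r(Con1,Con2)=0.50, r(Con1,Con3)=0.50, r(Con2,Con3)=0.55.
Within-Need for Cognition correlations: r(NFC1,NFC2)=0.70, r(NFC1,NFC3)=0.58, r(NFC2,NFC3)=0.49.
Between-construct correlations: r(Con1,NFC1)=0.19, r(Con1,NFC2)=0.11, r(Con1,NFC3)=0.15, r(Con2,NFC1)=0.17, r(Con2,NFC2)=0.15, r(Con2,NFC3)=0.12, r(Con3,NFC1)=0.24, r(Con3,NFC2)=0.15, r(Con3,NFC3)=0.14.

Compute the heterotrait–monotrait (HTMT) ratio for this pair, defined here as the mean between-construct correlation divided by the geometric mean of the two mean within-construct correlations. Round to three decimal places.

Mean heterotrait r = 1.42/9 = 0.1578.
Mean within-Con = 1.55/3 = 0.5167; mean within-NFC = 1.77/3 = 0.5900.
Geometric mean = √(0.5167 × 0.5900) = 0.5521.
HTMT = 0.1578 / 0.5521 = 0.286.

0.286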